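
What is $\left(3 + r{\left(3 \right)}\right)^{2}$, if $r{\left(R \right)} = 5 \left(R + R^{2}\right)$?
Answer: $3969$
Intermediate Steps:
$r{\left(R \right)} = 5 R + 5 R^{2}$
$\left(3 + r{\left(3 \right)}\right)^{2} = \left(3 + 5 \cdot 3 \left(1 + 3\right)\right)^{2} = \left(3 + 5 \cdot 3 \cdot 4\right)^{2} = \left(3 + 60\right)^{2} = 63^{2} = 3969$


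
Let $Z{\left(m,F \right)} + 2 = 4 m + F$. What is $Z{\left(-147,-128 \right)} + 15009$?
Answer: $14291$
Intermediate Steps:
$Z{\left(m,F \right)} = -2 + F + 4 m$ ($Z{\left(m,F \right)} = -2 + \left(4 m + F\right) = -2 + \left(F + 4 m\right) = -2 + F + 4 m$)
$Z{\left(-147,-128 \right)} + 15009 = \left(-2 - 128 + 4 \left(-147\right)\right) + 15009 = \left(-2 - 128 - 588\right) + 15009 = -718 + 15009 = 14291$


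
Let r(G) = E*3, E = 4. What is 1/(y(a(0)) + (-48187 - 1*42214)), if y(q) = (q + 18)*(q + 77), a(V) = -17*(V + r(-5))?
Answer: -1/66779 ≈ -1.4975e-5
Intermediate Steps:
r(G) = 12 (r(G) = 4*3 = 12)
a(V) = -204 - 17*V (a(V) = -17*(V + 12) = -17*(12 + V) = -204 - 17*V)
y(q) = (18 + q)*(77 + q)
1/(y(a(0)) + (-48187 - 1*42214)) = 1/((1386 + (-204 - 17*0)**2 + 95*(-204 - 17*0)) + (-48187 - 1*42214)) = 1/((1386 + (-204 + 0)**2 + 95*(-204 + 0)) + (-48187 - 42214)) = 1/((1386 + (-204)**2 + 95*(-204)) - 90401) = 1/((1386 + 41616 - 19380) - 90401) = 1/(23622 - 90401) = 1/(-66779) = -1/66779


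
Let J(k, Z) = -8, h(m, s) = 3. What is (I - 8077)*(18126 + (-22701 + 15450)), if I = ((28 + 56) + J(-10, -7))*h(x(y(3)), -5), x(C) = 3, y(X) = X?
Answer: -85357875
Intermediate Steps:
I = 228 (I = ((28 + 56) - 8)*3 = (84 - 8)*3 = 76*3 = 228)
(I - 8077)*(18126 + (-22701 + 15450)) = (228 - 8077)*(18126 + (-22701 + 15450)) = -7849*(18126 - 7251) = -7849*10875 = -85357875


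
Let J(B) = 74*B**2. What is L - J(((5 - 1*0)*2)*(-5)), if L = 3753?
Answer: -181247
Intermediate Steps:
L - J(((5 - 1*0)*2)*(-5)) = 3753 - 74*(((5 - 1*0)*2)*(-5))**2 = 3753 - 74*(((5 + 0)*2)*(-5))**2 = 3753 - 74*((5*2)*(-5))**2 = 3753 - 74*(10*(-5))**2 = 3753 - 74*(-50)**2 = 3753 - 74*2500 = 3753 - 1*185000 = 3753 - 185000 = -181247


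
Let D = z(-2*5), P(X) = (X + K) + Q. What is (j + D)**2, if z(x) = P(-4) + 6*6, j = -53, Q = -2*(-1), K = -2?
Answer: 441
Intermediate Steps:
Q = 2
P(X) = X (P(X) = (X - 2) + 2 = (-2 + X) + 2 = X)
z(x) = 32 (z(x) = -4 + 6*6 = -4 + 36 = 32)
D = 32
(j + D)**2 = (-53 + 32)**2 = (-21)**2 = 441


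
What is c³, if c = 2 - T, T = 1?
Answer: 1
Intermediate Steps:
c = 1 (c = 2 - 1*1 = 2 - 1 = 1)
c³ = 1³ = 1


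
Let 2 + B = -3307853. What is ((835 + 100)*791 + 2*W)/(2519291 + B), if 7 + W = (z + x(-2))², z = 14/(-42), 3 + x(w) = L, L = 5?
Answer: -6656189/7097076 ≈ -0.93788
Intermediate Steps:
B = -3307855 (B = -2 - 3307853 = -3307855)
x(w) = 2 (x(w) = -3 + 5 = 2)
z = -⅓ (z = 14*(-1/42) = -⅓ ≈ -0.33333)
W = -38/9 (W = -7 + (-⅓ + 2)² = -7 + (5/3)² = -7 + 25/9 = -38/9 ≈ -4.2222)
((835 + 100)*791 + 2*W)/(2519291 + B) = ((835 + 100)*791 + 2*(-38/9))/(2519291 - 3307855) = (935*791 - 76/9)/(-788564) = (739585 - 76/9)*(-1/788564) = (6656189/9)*(-1/788564) = -6656189/7097076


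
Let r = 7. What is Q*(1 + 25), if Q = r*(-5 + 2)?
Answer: -546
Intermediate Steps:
Q = -21 (Q = 7*(-5 + 2) = 7*(-3) = -21)
Q*(1 + 25) = -21*(1 + 25) = -21*26 = -546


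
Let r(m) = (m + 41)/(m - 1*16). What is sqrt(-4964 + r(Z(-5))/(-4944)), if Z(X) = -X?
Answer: I*sqrt(917601279870)/13596 ≈ 70.456*I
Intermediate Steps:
r(m) = (41 + m)/(-16 + m) (r(m) = (41 + m)/(m - 16) = (41 + m)/(-16 + m))
sqrt(-4964 + r(Z(-5))/(-4944)) = sqrt(-4964 + ((41 - 1*(-5))/(-16 - 1*(-5)))/(-4944)) = sqrt(-4964 + ((41 + 5)/(-16 + 5))*(-1/4944)) = sqrt(-4964 + (46/(-11))*(-1/4944)) = sqrt(-4964 - 1/11*46*(-1/4944)) = sqrt(-4964 - 46/11*(-1/4944)) = sqrt(-4964 + 23/27192) = sqrt(-134981065/27192) = I*sqrt(917601279870)/13596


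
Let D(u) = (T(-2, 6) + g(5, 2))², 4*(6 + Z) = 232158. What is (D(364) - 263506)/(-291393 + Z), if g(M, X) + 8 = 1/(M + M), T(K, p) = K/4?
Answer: 13171772/11667975 ≈ 1.1289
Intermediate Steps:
Z = 116067/2 (Z = -6 + (¼)*232158 = -6 + 116079/2 = 116067/2 ≈ 58034.)
T(K, p) = K/4 (T(K, p) = K*(¼) = K/4)
g(M, X) = -8 + 1/(2*M) (g(M, X) = -8 + 1/(M + M) = -8 + 1/(2*M))
D(u) = 1764/25 (D(u) = ((¼)*(-2) + (-8 + (½)/5))² = (-½ + (-8 + (½)*(⅕)))² = (-½ + (-8 + ⅒))² = (-½ - 79/10)² = (-42/5)² = 1764/25)
(D(364) - 263506)/(-291393 + Z) = (1764/25 - 263506)/(-291393 + 116067/2) = -6585886/(25*(-466719/2)) = -6585886/25*(-2/466719) = 13171772/11667975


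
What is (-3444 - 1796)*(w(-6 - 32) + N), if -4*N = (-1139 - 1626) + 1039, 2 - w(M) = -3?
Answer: -2287260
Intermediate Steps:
w(M) = 5 (w(M) = 2 - 1*(-3) = 2 + 3 = 5)
N = 863/2 (N = -((-1139 - 1626) + 1039)/4 = -(-2765 + 1039)/4 = -1/4*(-1726) = 863/2 ≈ 431.50)
(-3444 - 1796)*(w(-6 - 32) + N) = (-3444 - 1796)*(5 + 863/2) = -5240*873/2 = -2287260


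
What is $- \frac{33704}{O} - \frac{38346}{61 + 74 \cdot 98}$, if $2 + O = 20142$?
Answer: $- \frac{254691448}{36820955} \approx -6.917$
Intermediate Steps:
$O = 20140$ ($O = -2 + 20142 = 20140$)
$- \frac{33704}{O} - \frac{38346}{61 + 74 \cdot 98} = - \frac{33704}{20140} - \frac{38346}{61 + 74 \cdot 98} = \left(-33704\right) \frac{1}{20140} - \frac{38346}{61 + 7252} = - \frac{8426}{5035} - \frac{38346}{7313} = - \frac{254691448}{36820955}$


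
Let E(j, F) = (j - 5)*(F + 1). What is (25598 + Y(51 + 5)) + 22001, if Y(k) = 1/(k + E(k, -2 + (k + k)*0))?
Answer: 237996/5 ≈ 47599.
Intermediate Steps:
E(j, F) = (1 + F)*(-5 + j) (E(j, F) = (-5 + j)*(1 + F) = (1 + F)*(-5 + j))
Y(k) = ⅕ (Y(k) = 1/(k + (-5 + k - 5*(-2 + (k + k)*0) + (-2 + (k + k)*0)*k)) = 1/(k + (-5 + k - 5*(-2 + (2*k)*0) + (-2 + (2*k)*0)*k)) = 1/(k + (-5 + k - 5*(-2 + 0) + (-2 + 0)*k)) = 1/(k + (-5 + k - 5*(-2) - 2*k)) = 1/(k + (-5 + k + 10 - 2*k)) = 1/(k + (5 - k)) = 1/5 = ⅕)
(25598 + Y(51 + 5)) + 22001 = (25598 + ⅕) + 22001 = 127991/5 + 22001 = 237996/5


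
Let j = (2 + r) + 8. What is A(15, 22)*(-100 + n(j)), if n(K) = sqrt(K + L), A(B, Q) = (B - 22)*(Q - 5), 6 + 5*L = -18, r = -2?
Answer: 11900 - 476*sqrt(5)/5 ≈ 11687.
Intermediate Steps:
L = -24/5 (L = -6/5 + (1/5)*(-18) = -6/5 - 18/5 = -24/5 ≈ -4.8000)
j = 8 (j = (2 - 2) + 8 = 0 + 8 = 8)
A(B, Q) = (-22 + B)*(-5 + Q)
n(K) = sqrt(-24/5 + K) (n(K) = sqrt(K - 24/5) = sqrt(-24/5 + K))
A(15, 22)*(-100 + n(j)) = (110 - 22*22 - 5*15 + 15*22)*(-100 + sqrt(-120 + 25*8)/5) = (110 - 484 - 75 + 330)*(-100 + sqrt(-120 + 200)/5) = -119*(-100 + sqrt(80)/5) = -119*(-100 + (4*sqrt(5))/5) = -119*(-100 + 4*sqrt(5)/5) = 11900 - 476*sqrt(5)/5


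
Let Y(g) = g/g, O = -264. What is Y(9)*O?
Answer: -264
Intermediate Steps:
Y(g) = 1
Y(9)*O = 1*(-264) = -264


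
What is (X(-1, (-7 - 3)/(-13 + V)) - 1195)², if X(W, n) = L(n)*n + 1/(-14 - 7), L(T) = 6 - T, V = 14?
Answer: 809743936/441 ≈ 1.8362e+6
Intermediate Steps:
X(W, n) = -1/21 + n*(6 - n) (X(W, n) = (6 - n)*n + 1/(-14 - 7) = n*(6 - n) + 1/(-21) = n*(6 - n) - 1/21 = -1/21 + n*(6 - n))
(X(-1, (-7 - 3)/(-13 + V)) - 1195)² = ((-1/21 - ((-7 - 3)/(-13 + 14))² + 6*((-7 - 3)/(-13 + 14))) - 1195)² = ((-1/21 - (-10/1)² + 6*(-10/1)) - 1195)² = ((-1/21 - (-10*1)² + 6*(-10*1)) - 1195)² = ((-1/21 - 1*(-10)² + 6*(-10)) - 1195)² = ((-1/21 - 1*100 - 60) - 1195)² = ((-1/21 - 100 - 60) - 1195)² = (-3361/21 - 1195)² = (-28456/21)² = 809743936/441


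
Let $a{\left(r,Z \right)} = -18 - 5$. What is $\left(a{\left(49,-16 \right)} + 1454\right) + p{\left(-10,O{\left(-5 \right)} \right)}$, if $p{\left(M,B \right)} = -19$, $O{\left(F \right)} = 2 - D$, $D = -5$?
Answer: $1412$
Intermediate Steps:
$O{\left(F \right)} = 7$ ($O{\left(F \right)} = 2 - -5 = 2 + 5 = 7$)
$a{\left(r,Z \right)} = -23$
$\left(a{\left(49,-16 \right)} + 1454\right) + p{\left(-10,O{\left(-5 \right)} \right)} = \left(-23 + 1454\right) - 19 = 1431 - 19 = 1412$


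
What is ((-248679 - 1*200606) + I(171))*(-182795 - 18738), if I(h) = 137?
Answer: 90518143884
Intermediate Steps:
((-248679 - 1*200606) + I(171))*(-182795 - 18738) = ((-248679 - 1*200606) + 137)*(-182795 - 18738) = ((-248679 - 200606) + 137)*(-201533) = (-449285 + 137)*(-201533) = -449148*(-201533) = 90518143884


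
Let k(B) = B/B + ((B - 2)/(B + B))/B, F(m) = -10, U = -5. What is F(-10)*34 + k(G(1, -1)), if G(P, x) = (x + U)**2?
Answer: -439327/1296 ≈ -338.99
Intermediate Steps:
G(P, x) = (-5 + x)**2 (G(P, x) = (x - 5)**2 = (-5 + x)**2)
k(B) = 1 + (-2 + B)/(2*B**2) (k(B) = 1 + ((-2 + B)/((2*B)))/B = 1 + ((-2 + B)*(1/(2*B)))/B = 1 + ((-2 + B)/(2*B))/B = 1 + (-2 + B)/(2*B**2))
F(-10)*34 + k(G(1, -1)) = -10*34 + (-1 + ((-5 - 1)**2)**2 + (-5 - 1)**2/2)/((-5 - 1)**2)**2 = -340 + (-1 + ((-6)**2)**2 + (1/2)*(-6)**2)/((-6)**2)**2 = -340 + (-1 + 36**2 + (1/2)*36)/36**2 = -340 + (-1 + 1296 + 18)/1296 = -340 + (1/1296)*1313 = -340 + 1313/1296 = -439327/1296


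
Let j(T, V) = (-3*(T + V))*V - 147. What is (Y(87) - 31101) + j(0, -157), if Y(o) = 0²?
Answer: -105195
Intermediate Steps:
Y(o) = 0
j(T, V) = -147 + V*(-3*T - 3*V) (j(T, V) = (-3*T - 3*V)*V - 147 = V*(-3*T - 3*V) - 147 = -147 + V*(-3*T - 3*V))
(Y(87) - 31101) + j(0, -157) = (0 - 31101) + (-147 - 3*(-157)² - 3*0*(-157)) = -31101 + (-147 - 3*24649 + 0) = -31101 + (-147 - 73947 + 0) = -31101 - 74094 = -105195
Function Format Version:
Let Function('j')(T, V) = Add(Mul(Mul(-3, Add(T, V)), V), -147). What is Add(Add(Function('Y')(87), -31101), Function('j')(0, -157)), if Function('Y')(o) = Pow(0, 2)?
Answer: -105195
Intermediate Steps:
Function('Y')(o) = 0
Function('j')(T, V) = Add(-147, Mul(V, Add(Mul(-3, T), Mul(-3, V)))) (Function('j')(T, V) = Add(Mul(Add(Mul(-3, T), Mul(-3, V)), V), -147) = Add(Mul(V, Add(Mul(-3, T), Mul(-3, V))), -147) = Add(-147, Mul(V, Add(Mul(-3, T), Mul(-3, V)))))
Add(Add(Function('Y')(87), -31101), Function('j')(0, -157)) = Add(Add(0, -31101), Add(-147, Mul(-3, Pow(-157, 2)), Mul(-3, 0, -157))) = Add(-31101, Add(-147, Mul(-3, 24649), 0)) = Add(-31101, Add(-147, -73947, 0)) = Add(-31101, -74094) = -105195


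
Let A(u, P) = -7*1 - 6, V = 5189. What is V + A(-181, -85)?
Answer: 5176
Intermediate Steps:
A(u, P) = -13 (A(u, P) = -7 - 6 = -13)
V + A(-181, -85) = 5189 - 13 = 5176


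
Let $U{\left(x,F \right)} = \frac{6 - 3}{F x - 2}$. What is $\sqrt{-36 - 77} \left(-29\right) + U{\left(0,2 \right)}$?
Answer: $- \frac{3}{2} - 29 i \sqrt{113} \approx -1.5 - 308.27 i$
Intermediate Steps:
$U{\left(x,F \right)} = \frac{3}{-2 + F x}$
$\sqrt{-36 - 77} \left(-29\right) + U{\left(0,2 \right)} = \sqrt{-36 - 77} \left(-29\right) + \frac{3}{-2 + 2 \cdot 0} = \sqrt{-113} \left(-29\right) + \frac{3}{-2 + 0} = i \sqrt{113} \left(-29\right) + \frac{3}{-2} = - 29 i \sqrt{113} + 3 \left(- \frac{1}{2}\right) = - 29 i \sqrt{113} - \frac{3}{2} = - \frac{3}{2} - 29 i \sqrt{113}$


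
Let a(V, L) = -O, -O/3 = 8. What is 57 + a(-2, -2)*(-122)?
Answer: -2871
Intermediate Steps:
O = -24 (O = -3*8 = -24)
a(V, L) = 24 (a(V, L) = -1*(-24) = 24)
57 + a(-2, -2)*(-122) = 57 + 24*(-122) = 57 - 2928 = -2871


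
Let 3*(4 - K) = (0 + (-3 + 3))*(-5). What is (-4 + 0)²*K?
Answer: 64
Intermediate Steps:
K = 4 (K = 4 - (0 + (-3 + 3))*(-5)/3 = 4 - (0 + 0)*(-5)/3 = 4 - 0*(-5) = 4 - ⅓*0 = 4 + 0 = 4)
(-4 + 0)²*K = (-4 + 0)²*4 = (-4)²*4 = 16*4 = 64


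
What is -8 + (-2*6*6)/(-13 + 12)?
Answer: 64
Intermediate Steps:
-8 + (-2*6*6)/(-13 + 12) = -8 + (-12*6)/(-1) = -8 - 1*(-72) = -8 + 72 = 64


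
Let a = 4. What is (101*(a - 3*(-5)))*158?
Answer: 303202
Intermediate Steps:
(101*(a - 3*(-5)))*158 = (101*(4 - 3*(-5)))*158 = (101*(4 + 15))*158 = (101*19)*158 = 1919*158 = 303202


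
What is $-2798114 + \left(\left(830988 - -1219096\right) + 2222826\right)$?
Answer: $1474796$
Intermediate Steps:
$-2798114 + \left(\left(830988 - -1219096\right) + 2222826\right) = -2798114 + \left(\left(830988 + 1219096\right) + 2222826\right) = -2798114 + \left(2050084 + 2222826\right) = -2798114 + 4272910 = 1474796$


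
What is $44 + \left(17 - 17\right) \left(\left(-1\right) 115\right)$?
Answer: $44$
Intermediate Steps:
$44 + \left(17 - 17\right) \left(\left(-1\right) 115\right) = 44 + \left(17 - 17\right) \left(-115\right) = 44 + 0 \left(-115\right) = 44 + 0 = 44$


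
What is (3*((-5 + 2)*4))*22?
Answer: -792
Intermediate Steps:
(3*((-5 + 2)*4))*22 = (3*(-3*4))*22 = (3*(-12))*22 = -36*22 = -792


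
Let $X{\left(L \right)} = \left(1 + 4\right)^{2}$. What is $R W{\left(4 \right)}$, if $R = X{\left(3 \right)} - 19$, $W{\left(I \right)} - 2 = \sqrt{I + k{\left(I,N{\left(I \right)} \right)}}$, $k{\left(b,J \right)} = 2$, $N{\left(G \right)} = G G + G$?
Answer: $12 + 6 \sqrt{6} \approx 26.697$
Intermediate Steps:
$N{\left(G \right)} = G + G^{2}$ ($N{\left(G \right)} = G^{2} + G = G + G^{2}$)
$X{\left(L \right)} = 25$ ($X{\left(L \right)} = 5^{2} = 25$)
$W{\left(I \right)} = 2 + \sqrt{2 + I}$ ($W{\left(I \right)} = 2 + \sqrt{I + 2} = 2 + \sqrt{2 + I}$)
$R = 6$ ($R = 25 - 19 = 6$)
$R W{\left(4 \right)} = 6 \left(2 + \sqrt{2 + 4}\right) = 6 \left(2 + \sqrt{6}\right) = 12 + 6 \sqrt{6}$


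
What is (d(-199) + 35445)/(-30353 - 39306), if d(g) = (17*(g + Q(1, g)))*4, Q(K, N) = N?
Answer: -8381/69659 ≈ -0.12031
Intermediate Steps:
d(g) = 136*g (d(g) = (17*(g + g))*4 = (17*(2*g))*4 = (34*g)*4 = 136*g)
(d(-199) + 35445)/(-30353 - 39306) = (136*(-199) + 35445)/(-30353 - 39306) = (-27064 + 35445)/(-69659) = 8381*(-1/69659) = -8381/69659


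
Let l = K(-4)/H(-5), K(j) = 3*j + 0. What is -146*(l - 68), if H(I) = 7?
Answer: 71248/7 ≈ 10178.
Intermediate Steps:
K(j) = 3*j
l = -12/7 (l = (3*(-4))/7 = -12*⅐ = -12/7 ≈ -1.7143)
-146*(l - 68) = -146*(-12/7 - 68) = -146*(-488/7) = 71248/7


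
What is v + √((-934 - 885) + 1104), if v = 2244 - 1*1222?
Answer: 1022 + I*√715 ≈ 1022.0 + 26.739*I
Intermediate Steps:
v = 1022 (v = 2244 - 1222 = 1022)
v + √((-934 - 885) + 1104) = 1022 + √((-934 - 885) + 1104) = 1022 + √(-1819 + 1104) = 1022 + √(-715) = 1022 + I*√715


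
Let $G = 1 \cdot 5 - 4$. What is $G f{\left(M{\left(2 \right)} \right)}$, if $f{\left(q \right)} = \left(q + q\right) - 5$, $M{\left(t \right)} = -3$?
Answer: $-11$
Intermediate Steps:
$G = 1$ ($G = 5 - 4 = 1$)
$f{\left(q \right)} = -5 + 2 q$ ($f{\left(q \right)} = 2 q - 5 = -5 + 2 q$)
$G f{\left(M{\left(2 \right)} \right)} = 1 \left(-5 + 2 \left(-3\right)\right) = 1 \left(-5 - 6\right) = 1 \left(-11\right) = -11$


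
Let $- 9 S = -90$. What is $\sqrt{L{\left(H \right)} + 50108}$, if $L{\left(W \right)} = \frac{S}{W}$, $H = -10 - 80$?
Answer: $\frac{\sqrt{450971}}{3} \approx 223.85$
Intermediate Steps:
$S = 10$ ($S = \left(- \frac{1}{9}\right) \left(-90\right) = 10$)
$H = -90$ ($H = -10 - 80 = -90$)
$L{\left(W \right)} = \frac{10}{W}$
$\sqrt{L{\left(H \right)} + 50108} = \sqrt{\frac{10}{-90} + 50108} = \sqrt{10 \left(- \frac{1}{90}\right) + 50108} = \sqrt{- \frac{1}{9} + 50108} = \sqrt{\frac{450971}{9}} = \frac{\sqrt{450971}}{3}$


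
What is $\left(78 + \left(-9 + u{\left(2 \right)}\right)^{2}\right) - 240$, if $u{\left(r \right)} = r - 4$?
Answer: $-41$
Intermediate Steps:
$u{\left(r \right)} = -4 + r$
$\left(78 + \left(-9 + u{\left(2 \right)}\right)^{2}\right) - 240 = \left(78 + \left(-9 + \left(-4 + 2\right)\right)^{2}\right) - 240 = \left(78 + \left(-9 - 2\right)^{2}\right) - 240 = \left(78 + \left(-11\right)^{2}\right) - 240 = \left(78 + 121\right) - 240 = 199 - 240 = -41$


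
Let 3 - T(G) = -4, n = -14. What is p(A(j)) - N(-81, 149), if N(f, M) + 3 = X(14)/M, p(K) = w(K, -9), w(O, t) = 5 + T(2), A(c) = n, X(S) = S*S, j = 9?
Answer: 2039/149 ≈ 13.685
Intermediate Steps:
X(S) = S²
A(c) = -14
T(G) = 7 (T(G) = 3 - 1*(-4) = 3 + 4 = 7)
w(O, t) = 12 (w(O, t) = 5 + 7 = 12)
p(K) = 12
N(f, M) = -3 + 196/M (N(f, M) = -3 + 14²/M = -3 + 196/M)
p(A(j)) - N(-81, 149) = 12 - (-3 + 196/149) = 12 - 1*(-251/149) = 12 + 251/149 = 2039/149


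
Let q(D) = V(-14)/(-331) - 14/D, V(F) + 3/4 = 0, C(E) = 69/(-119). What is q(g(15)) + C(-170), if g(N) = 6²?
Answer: -1370437/1418004 ≈ -0.96645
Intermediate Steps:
C(E) = -69/119 (C(E) = 69*(-1/119) = -69/119)
V(F) = -¾ (V(F) = -¾ + 0 = -¾)
g(N) = 36
q(D) = 3/1324 - 14/D (q(D) = -¾/(-331) - 14/D = -¾*(-1/331) - 14/D = 3/1324 - 14/D)
q(g(15)) + C(-170) = (3/1324 - 14/36) - 69/119 = (3/1324 - 14*1/36) - 69/119 = (3/1324 - 7/18) - 69/119 = -4607/11916 - 69/119 = -1370437/1418004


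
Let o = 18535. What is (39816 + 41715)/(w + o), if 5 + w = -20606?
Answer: -27177/692 ≈ -39.273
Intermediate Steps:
w = -20611 (w = -5 - 20606 = -20611)
(39816 + 41715)/(w + o) = (39816 + 41715)/(-20611 + 18535) = 81531/(-2076) = 81531*(-1/2076) = -27177/692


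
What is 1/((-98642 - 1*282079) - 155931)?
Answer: -1/536652 ≈ -1.8634e-6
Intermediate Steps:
1/((-98642 - 1*282079) - 155931) = 1/((-98642 - 282079) - 155931) = 1/(-380721 - 155931) = 1/(-536652) = -1/536652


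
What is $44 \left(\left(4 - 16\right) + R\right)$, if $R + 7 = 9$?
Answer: $-440$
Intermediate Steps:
$R = 2$ ($R = -7 + 9 = 2$)
$44 \left(\left(4 - 16\right) + R\right) = 44 \left(\left(4 - 16\right) + 2\right) = 44 \left(-12 + 2\right) = 44 \left(-10\right) = -440$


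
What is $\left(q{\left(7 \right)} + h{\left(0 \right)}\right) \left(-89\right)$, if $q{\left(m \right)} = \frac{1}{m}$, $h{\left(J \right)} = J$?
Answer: $- \frac{89}{7} \approx -12.714$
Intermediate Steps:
$\left(q{\left(7 \right)} + h{\left(0 \right)}\right) \left(-89\right) = \left(\frac{1}{7} + 0\right) \left(-89\right) = \frac{1}{7} \left(-89\right) = - \frac{89}{7}$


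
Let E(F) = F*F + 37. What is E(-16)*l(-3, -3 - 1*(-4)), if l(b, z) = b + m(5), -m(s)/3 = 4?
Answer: -4395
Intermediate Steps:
E(F) = 37 + F² (E(F) = F² + 37 = 37 + F²)
m(s) = -12 (m(s) = -3*4 = -12)
l(b, z) = -12 + b (l(b, z) = b - 12 = -12 + b)
E(-16)*l(-3, -3 - 1*(-4)) = (37 + (-16)²)*(-12 - 3) = (37 + 256)*(-15) = 293*(-15) = -4395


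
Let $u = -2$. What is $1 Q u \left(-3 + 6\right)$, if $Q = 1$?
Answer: $-6$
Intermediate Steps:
$1 Q u \left(-3 + 6\right) = 1 \cdot 1 \left(-2\right) \left(-3 + 6\right) = 1 \left(\left(-2\right) 3\right) = 1 \left(-6\right) = -6$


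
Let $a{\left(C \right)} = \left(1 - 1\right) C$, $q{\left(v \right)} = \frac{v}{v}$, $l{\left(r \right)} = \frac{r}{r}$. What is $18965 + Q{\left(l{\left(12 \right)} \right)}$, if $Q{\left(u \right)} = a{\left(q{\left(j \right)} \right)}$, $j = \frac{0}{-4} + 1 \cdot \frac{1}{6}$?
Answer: $18965$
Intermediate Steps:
$j = \frac{1}{6}$ ($j = 0 \left(- \frac{1}{4}\right) + 1 \cdot \frac{1}{6} = 0 + \frac{1}{6} = \frac{1}{6} \approx 0.16667$)
$l{\left(r \right)} = 1$
$q{\left(v \right)} = 1$
$a{\left(C \right)} = 0$ ($a{\left(C \right)} = \left(1 - 1\right) C = 0 C = 0$)
$Q{\left(u \right)} = 0$
$18965 + Q{\left(l{\left(12 \right)} \right)} = 18965 + 0 = 18965$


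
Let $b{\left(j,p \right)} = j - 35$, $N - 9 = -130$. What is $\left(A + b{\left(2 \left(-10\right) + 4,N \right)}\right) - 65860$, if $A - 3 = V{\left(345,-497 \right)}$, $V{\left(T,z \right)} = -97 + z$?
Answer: $-66502$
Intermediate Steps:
$N = -121$ ($N = 9 - 130 = -121$)
$A = -591$ ($A = 3 - 594 = -591$)
$b{\left(j,p \right)} = -35 + j$
$\left(A + b{\left(2 \left(-10\right) + 4,N \right)}\right) - 65860 = \left(-591 + \left(-35 + \left(2 \left(-10\right) + 4\right)\right)\right) - 65860 = \left(-591 + \left(-35 + \left(-20 + 4\right)\right)\right) - 65860 = \left(-591 - 51\right) - 65860 = -642 - 65860 = -66502$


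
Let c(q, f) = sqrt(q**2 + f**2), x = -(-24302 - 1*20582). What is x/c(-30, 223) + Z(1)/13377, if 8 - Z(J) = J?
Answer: 1/1911 + 44884*sqrt(50629)/50629 ≈ 199.48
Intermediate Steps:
Z(J) = 8 - J
x = 44884 (x = -(-24302 - 20582) = -1*(-44884) = 44884)
c(q, f) = sqrt(f**2 + q**2)
x/c(-30, 223) + Z(1)/13377 = 44884/(sqrt(223**2 + (-30)**2)) + (8 - 1*1)/13377 = 44884/(sqrt(49729 + 900)) + (8 - 1)*(1/13377) = 44884/(sqrt(50629)) + 7*(1/13377) = 44884*(sqrt(50629)/50629) + 1/1911 = 44884*sqrt(50629)/50629 + 1/1911 = 1/1911 + 44884*sqrt(50629)/50629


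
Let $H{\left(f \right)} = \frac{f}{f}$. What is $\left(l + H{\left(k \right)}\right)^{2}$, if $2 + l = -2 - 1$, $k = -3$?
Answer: $16$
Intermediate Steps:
$H{\left(f \right)} = 1$
$l = -5$ ($l = -2 - 3 = -5$)
$\left(l + H{\left(k \right)}\right)^{2} = \left(-5 + 1\right)^{2} = \left(-4\right)^{2} = 16$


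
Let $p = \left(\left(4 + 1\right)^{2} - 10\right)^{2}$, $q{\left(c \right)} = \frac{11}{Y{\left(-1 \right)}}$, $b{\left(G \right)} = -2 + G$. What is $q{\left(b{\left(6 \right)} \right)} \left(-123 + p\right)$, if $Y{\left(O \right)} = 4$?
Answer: $\frac{561}{2} \approx 280.5$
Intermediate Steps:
$q{\left(c \right)} = \frac{11}{4}$
$p = 225$ ($p = \left(5^{2} - 10\right)^{2} = \left(25 - 10\right)^{2} = 15^{2} = 225$)
$q{\left(b{\left(6 \right)} \right)} \left(-123 + p\right) = \frac{11 \left(-123 + 225\right)}{4} = \frac{11}{4} \cdot 102 = \frac{561}{2}$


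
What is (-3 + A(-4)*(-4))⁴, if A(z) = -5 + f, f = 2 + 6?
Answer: 50625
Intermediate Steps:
f = 8
A(z) = 3 (A(z) = -5 + 8 = 3)
(-3 + A(-4)*(-4))⁴ = (-3 + 3*(-4))⁴ = (-3 - 12)⁴ = (-15)⁴ = 50625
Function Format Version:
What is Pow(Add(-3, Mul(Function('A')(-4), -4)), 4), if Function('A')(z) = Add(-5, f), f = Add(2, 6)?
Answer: 50625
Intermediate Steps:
f = 8
Function('A')(z) = 3 (Function('A')(z) = Add(-5, 8) = 3)
Pow(Add(-3, Mul(Function('A')(-4), -4)), 4) = Pow(Add(-3, Mul(3, -4)), 4) = Pow(Add(-3, -12), 4) = Pow(-15, 4) = 50625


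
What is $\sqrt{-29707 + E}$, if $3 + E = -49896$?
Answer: $i \sqrt{79606} \approx 282.15 i$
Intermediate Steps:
$E = -49899$ ($E = -3 - 49896 = -49899$)
$\sqrt{-29707 + E} = \sqrt{-29707 - 49899} = \sqrt{-79606} = i \sqrt{79606}$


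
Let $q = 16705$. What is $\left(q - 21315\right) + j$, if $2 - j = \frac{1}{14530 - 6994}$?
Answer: $- \frac{34725889}{7536} \approx -4608.0$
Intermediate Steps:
$j = \frac{15071}{7536}$ ($j = 2 - \frac{1}{14530 - 6994} = 2 - \frac{1}{7536} = \frac{15071}{7536} \approx 1.9999$)
$\left(q - 21315\right) + j = \left(16705 - 21315\right) + \frac{15071}{7536} = -4610 + \frac{15071}{7536} = - \frac{34725889}{7536}$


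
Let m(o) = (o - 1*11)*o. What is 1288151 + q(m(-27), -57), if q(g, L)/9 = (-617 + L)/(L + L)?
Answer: 24475880/19 ≈ 1.2882e+6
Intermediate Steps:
m(o) = o*(-11 + o) (m(o) = (o - 11)*o = (-11 + o)*o = o*(-11 + o))
q(g, L) = 9*(-617 + L)/(2*L) (q(g, L) = 9*((-617 + L)/(L + L)) = 9*((-617 + L)/((2*L))) = 9*((-617 + L)*(1/(2*L))) = 9*((-617 + L)/(2*L)) = 9*(-617 + L)/(2*L))
1288151 + q(m(-27), -57) = 1288151 + (9/2)*(-617 - 57)/(-57) = 1288151 + (9/2)*(-1/57)*(-674) = 1288151 + 1011/19 = 24475880/19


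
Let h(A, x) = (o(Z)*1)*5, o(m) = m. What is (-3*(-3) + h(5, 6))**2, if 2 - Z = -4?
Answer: 1521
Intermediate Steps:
Z = 6 (Z = 2 - 1*(-4) = 2 + 4 = 6)
h(A, x) = 30 (h(A, x) = (6*1)*5 = 6*5 = 30)
(-3*(-3) + h(5, 6))**2 = (-3*(-3) + 30)**2 = (9 + 30)**2 = 39**2 = 1521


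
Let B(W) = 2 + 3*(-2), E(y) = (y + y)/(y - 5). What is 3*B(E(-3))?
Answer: -12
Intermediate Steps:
E(y) = 2*y/(-5 + y) (E(y) = (2*y)/(-5 + y) = 2*y/(-5 + y))
B(W) = -4 (B(W) = 2 - 6 = -4)
3*B(E(-3)) = 3*(-4) = -12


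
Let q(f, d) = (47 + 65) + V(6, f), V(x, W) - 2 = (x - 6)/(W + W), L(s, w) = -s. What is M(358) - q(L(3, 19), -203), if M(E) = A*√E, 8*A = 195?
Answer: -114 + 195*√358/8 ≈ 347.20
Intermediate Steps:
V(x, W) = 2 + (-6 + x)/(2*W) (V(x, W) = 2 + (x - 6)/(W + W) = 2 + (-6 + x)/((2*W)) = 2 + (-6 + x)*(1/(2*W)) = 2 + (-6 + x)/(2*W))
A = 195/8 (A = (⅛)*195 = 195/8 ≈ 24.375)
q(f, d) = 114 (q(f, d) = (47 + 65) + (-6 + 6 + 4*f)/(2*f) = 112 + (4*f)/(2*f) = 112 + 2 = 114)
M(E) = 195*√E/8
M(358) - q(L(3, 19), -203) = 195*√358/8 - 1*114 = 195*√358/8 - 114 = -114 + 195*√358/8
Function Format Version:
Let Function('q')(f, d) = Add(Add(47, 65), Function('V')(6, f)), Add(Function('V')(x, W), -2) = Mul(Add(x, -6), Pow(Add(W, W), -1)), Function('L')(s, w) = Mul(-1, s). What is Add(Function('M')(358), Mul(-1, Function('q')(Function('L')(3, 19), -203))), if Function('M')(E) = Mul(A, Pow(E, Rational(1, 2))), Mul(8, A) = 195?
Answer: Add(-114, Mul(Rational(195, 8), Pow(358, Rational(1, 2)))) ≈ 347.20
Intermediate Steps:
Function('V')(x, W) = Add(2, Mul(Rational(1, 2), Pow(W, -1), Add(-6, x))) (Function('V')(x, W) = Add(2, Mul(Add(x, -6), Pow(Add(W, W), -1))) = Add(2, Mul(Add(-6, x), Pow(Mul(2, W), -1))) = Add(2, Mul(Add(-6, x), Mul(Rational(1, 2), Pow(W, -1)))) = Add(2, Mul(Rational(1, 2), Pow(W, -1), Add(-6, x))))
A = Rational(195, 8) (A = Mul(Rational(1, 8), 195) = Rational(195, 8) ≈ 24.375)
Function('q')(f, d) = 114 (Function('q')(f, d) = Add(Add(47, 65), Mul(Rational(1, 2), Pow(f, -1), Add(-6, 6, Mul(4, f)))) = Add(112, Mul(Rational(1, 2), Pow(f, -1), Mul(4, f))) = Add(112, 2) = 114)
Function('M')(E) = Mul(Rational(195, 8), Pow(E, Rational(1, 2)))
Add(Function('M')(358), Mul(-1, Function('q')(Function('L')(3, 19), -203))) = Add(Mul(Rational(195, 8), Pow(358, Rational(1, 2))), Mul(-1, 114)) = Add(Mul(Rational(195, 8), Pow(358, Rational(1, 2))), -114) = Add(-114, Mul(Rational(195, 8), Pow(358, Rational(1, 2))))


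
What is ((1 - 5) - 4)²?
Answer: 64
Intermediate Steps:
((1 - 5) - 4)² = (-4 - 4)² = (-8)² = 64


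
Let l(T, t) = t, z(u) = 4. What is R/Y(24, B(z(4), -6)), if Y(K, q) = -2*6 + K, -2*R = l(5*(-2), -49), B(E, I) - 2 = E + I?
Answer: 49/24 ≈ 2.0417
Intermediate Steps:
B(E, I) = 2 + E + I (B(E, I) = 2 + (E + I) = 2 + E + I)
R = 49/2 (R = -½*(-49) = 49/2 ≈ 24.500)
Y(K, q) = -12 + K
R/Y(24, B(z(4), -6)) = 49/(2*(-12 + 24)) = (49/2)/12 = (49/2)*(1/12) = 49/24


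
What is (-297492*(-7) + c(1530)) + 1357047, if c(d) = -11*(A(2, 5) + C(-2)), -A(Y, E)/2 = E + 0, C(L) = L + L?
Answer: 3439645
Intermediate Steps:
C(L) = 2*L
A(Y, E) = -2*E (A(Y, E) = -2*(E + 0) = -2*E)
c(d) = 154 (c(d) = -11*(-2*5 + 2*(-2)) = -11*(-10 - 4) = -11*(-14) = 154)
(-297492*(-7) + c(1530)) + 1357047 = (-297492*(-7) + 154) + 1357047 = (2082444 + 154) + 1357047 = 2082598 + 1357047 = 3439645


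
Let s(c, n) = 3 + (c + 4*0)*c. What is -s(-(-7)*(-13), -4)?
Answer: -8284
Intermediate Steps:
s(c, n) = 3 + c² (s(c, n) = 3 + (c + 0)*c = 3 + c*c = 3 + c²)
-s(-(-7)*(-13), -4) = -(3 + (-(-7)*(-13))²) = -(3 + (-1*91)²) = -(3 + (-91)²) = -(3 + 8281) = -1*8284 = -8284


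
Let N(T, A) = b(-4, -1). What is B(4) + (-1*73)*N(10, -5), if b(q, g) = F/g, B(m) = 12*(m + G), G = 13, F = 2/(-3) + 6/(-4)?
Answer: 275/6 ≈ 45.833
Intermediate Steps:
F = -13/6 (F = 2*(-⅓) + 6*(-¼) = -⅔ - 3/2 = -13/6 ≈ -2.1667)
B(m) = 156 + 12*m (B(m) = 12*(m + 13) = 12*(13 + m) = 156 + 12*m)
b(q, g) = -13/(6*g)
N(T, A) = 13/6 (N(T, A) = -13/6/(-1) = -13/6*(-1) = 13/6)
B(4) + (-1*73)*N(10, -5) = (156 + 12*4) - 1*73*(13/6) = (156 + 48) - 73*13/6 = 204 - 949/6 = 275/6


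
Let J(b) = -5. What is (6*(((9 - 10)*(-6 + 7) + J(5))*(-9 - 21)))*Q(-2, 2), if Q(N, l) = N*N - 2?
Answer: 2160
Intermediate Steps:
Q(N, l) = -2 + N² (Q(N, l) = N² - 2 = -2 + N²)
(6*(((9 - 10)*(-6 + 7) + J(5))*(-9 - 21)))*Q(-2, 2) = (6*(((9 - 10)*(-6 + 7) - 5)*(-9 - 21)))*(-2 + (-2)²) = (6*((-1*1 - 5)*(-30)))*(-2 + 4) = (6*((-1 - 5)*(-30)))*2 = (6*(-6*(-30)))*2 = (6*180)*2 = 1080*2 = 2160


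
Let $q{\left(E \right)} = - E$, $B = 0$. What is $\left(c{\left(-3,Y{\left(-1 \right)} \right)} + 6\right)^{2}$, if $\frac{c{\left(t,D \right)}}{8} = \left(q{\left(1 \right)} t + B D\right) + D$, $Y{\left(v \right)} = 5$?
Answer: $4900$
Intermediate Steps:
$c{\left(t,D \right)} = - 8 t + 8 D$ ($c{\left(t,D \right)} = 8 \left(\left(\left(-1\right) 1 t + 0 D\right) + D\right) = 8 \left(\left(- t + 0\right) + D\right) = 8 \left(- t + D\right) = 8 \left(D - t\right) = - 8 t + 8 D$)
$\left(c{\left(-3,Y{\left(-1 \right)} \right)} + 6\right)^{2} = \left(\left(\left(-8\right) \left(-3\right) + 8 \cdot 5\right) + 6\right)^{2} = \left(\left(24 + 40\right) + 6\right)^{2} = \left(64 + 6\right)^{2} = 70^{2} = 4900$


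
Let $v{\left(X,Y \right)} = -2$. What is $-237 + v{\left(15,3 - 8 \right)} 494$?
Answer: $-1225$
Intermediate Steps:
$-237 + v{\left(15,3 - 8 \right)} 494 = -237 - 988 = -1225$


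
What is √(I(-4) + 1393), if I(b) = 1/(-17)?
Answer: 8*√6290/17 ≈ 37.322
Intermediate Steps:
I(b) = -1/17
√(I(-4) + 1393) = √(-1/17 + 1393) = √(23680/17) = 8*√6290/17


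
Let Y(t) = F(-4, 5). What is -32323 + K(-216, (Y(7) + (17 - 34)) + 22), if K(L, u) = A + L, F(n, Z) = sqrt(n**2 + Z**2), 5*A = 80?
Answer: -32523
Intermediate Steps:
A = 16 (A = (1/5)*80 = 16)
F(n, Z) = sqrt(Z**2 + n**2)
Y(t) = sqrt(41) (Y(t) = sqrt(5**2 + (-4)**2) = sqrt(25 + 16) = sqrt(41))
K(L, u) = 16 + L
-32323 + K(-216, (Y(7) + (17 - 34)) + 22) = -32323 + (16 - 216) = -32323 - 200 = -32523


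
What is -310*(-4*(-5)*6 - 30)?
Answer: -27900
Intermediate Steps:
-310*(-4*(-5)*6 - 30) = -310*(20*6 - 30) = -310*(120 - 30) = -310*90 = -27900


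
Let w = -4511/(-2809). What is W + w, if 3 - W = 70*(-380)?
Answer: 74732338/2809 ≈ 26605.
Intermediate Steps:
W = 26603 (W = 3 - 70*(-380) = 3 - 1*(-26600) = 3 + 26600 = 26603)
w = 4511/2809 (w = -4511*(-1/2809) = 4511/2809 ≈ 1.6059)
W + w = 26603 + 4511/2809 = 74732338/2809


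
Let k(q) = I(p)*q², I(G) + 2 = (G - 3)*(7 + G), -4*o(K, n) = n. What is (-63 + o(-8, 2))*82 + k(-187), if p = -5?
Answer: -634649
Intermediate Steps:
o(K, n) = -n/4
I(G) = -2 + (-3 + G)*(7 + G) (I(G) = -2 + (G - 3)*(7 + G) = -2 + (-3 + G)*(7 + G))
k(q) = -18*q² (k(q) = (-23 + (-5)² + 4*(-5))*q² = (-23 + 25 - 20)*q² = -18*q²)
(-63 + o(-8, 2))*82 + k(-187) = (-63 - ¼*2)*82 - 18*(-187)² = (-63 - ½)*82 - 18*34969 = -127/2*82 - 629442 = -5207 - 629442 = -634649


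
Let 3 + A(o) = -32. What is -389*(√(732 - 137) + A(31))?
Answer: 13615 - 389*√595 ≈ 4126.3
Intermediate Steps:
A(o) = -35 (A(o) = -3 - 32 = -35)
-389*(√(732 - 137) + A(31)) = -389*(√(732 - 137) - 35) = -389*(√595 - 35) = -389*(-35 + √595) = 13615 - 389*√595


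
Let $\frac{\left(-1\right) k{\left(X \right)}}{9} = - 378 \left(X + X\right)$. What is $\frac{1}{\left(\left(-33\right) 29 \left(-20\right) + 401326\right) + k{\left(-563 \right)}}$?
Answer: $- \frac{1}{3410186} \approx -2.9324 \cdot 10^{-7}$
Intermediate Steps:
$k{\left(X \right)} = 6804 X$ ($k{\left(X \right)} = - 9 \left(- 378 \left(X + X\right)\right) = - 9 \left(- 378 \cdot 2 X\right) = - 9 \left(- 756 X\right) = 6804 X$)
$\frac{1}{\left(\left(-33\right) 29 \left(-20\right) + 401326\right) + k{\left(-563 \right)}} = \frac{1}{\left(\left(-33\right) 29 \left(-20\right) + 401326\right) + 6804 \left(-563\right)} = \frac{1}{\left(\left(-957\right) \left(-20\right) + 401326\right) - 3830652} = \frac{1}{\left(19140 + 401326\right) - 3830652} = \frac{1}{420466 - 3830652} = \frac{1}{-3410186} = - \frac{1}{3410186}$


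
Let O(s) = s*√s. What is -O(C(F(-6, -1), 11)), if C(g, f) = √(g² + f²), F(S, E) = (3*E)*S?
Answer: -445^(¾) ≈ -96.888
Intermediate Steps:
F(S, E) = 3*E*S
C(g, f) = √(f² + g²)
O(s) = s^(3/2)
-O(C(F(-6, -1), 11)) = -(√(11² + (3*(-1)*(-6))²))^(3/2) = -(√(121 + 18²))^(3/2) = -(√(121 + 324))^(3/2) = -(√445)^(3/2) = -445^(¾)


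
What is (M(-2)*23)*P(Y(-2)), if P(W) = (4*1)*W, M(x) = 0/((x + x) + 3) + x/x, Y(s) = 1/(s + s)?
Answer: -23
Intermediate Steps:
Y(s) = 1/(2*s)
M(x) = 1 (M(x) = 0/(2*x + 3) + 1 = 0/(3 + 2*x) + 1 = 0 + 1 = 1)
P(W) = 4*W
(M(-2)*23)*P(Y(-2)) = (1*23)*(4*((1/2)/(-2))) = 23*(4*((1/2)*(-1/2))) = 23*(4*(-1/4)) = 23*(-1) = -23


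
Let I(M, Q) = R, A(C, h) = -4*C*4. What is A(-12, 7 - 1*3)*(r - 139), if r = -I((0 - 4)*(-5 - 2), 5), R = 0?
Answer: -26688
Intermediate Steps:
A(C, h) = -16*C
I(M, Q) = 0
r = 0 (r = -1*0 = 0)
A(-12, 7 - 1*3)*(r - 139) = (-16*(-12))*(0 - 139) = 192*(-139) = -26688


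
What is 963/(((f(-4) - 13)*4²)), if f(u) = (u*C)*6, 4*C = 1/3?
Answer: -321/80 ≈ -4.0125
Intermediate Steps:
C = 1/12 (C = (¼)/3 = (¼)*(⅓) = 1/12 ≈ 0.083333)
f(u) = u/2 (f(u) = (u*(1/12))*6 = (u/12)*6 = u/2)
963/(((f(-4) - 13)*4²)) = 963/((((½)*(-4) - 13)*4²)) = 963/(((-2 - 13)*16)) = 963/((-15*16)) = 963/(-240) = 963*(-1/240) = -321/80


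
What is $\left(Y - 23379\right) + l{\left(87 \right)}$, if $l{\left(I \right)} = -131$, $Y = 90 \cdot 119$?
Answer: $-12800$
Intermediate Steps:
$Y = 10710$
$\left(Y - 23379\right) + l{\left(87 \right)} = \left(10710 - 23379\right) - 131 = -12669 - 131 = -12800$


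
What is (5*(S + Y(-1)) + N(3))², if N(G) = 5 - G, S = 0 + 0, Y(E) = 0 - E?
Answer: 49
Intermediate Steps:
Y(E) = -E
S = 0
(5*(S + Y(-1)) + N(3))² = (5*(0 - 1*(-1)) + (5 - 1*3))² = (5*(0 + 1) + (5 - 3))² = (5*1 + 2)² = (5 + 2)² = 7² = 49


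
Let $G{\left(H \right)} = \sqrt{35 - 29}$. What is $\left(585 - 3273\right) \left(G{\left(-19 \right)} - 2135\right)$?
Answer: $5738880 - 2688 \sqrt{6} \approx 5.7323 \cdot 10^{6}$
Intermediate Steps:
$G{\left(H \right)} = \sqrt{6}$
$\left(585 - 3273\right) \left(G{\left(-19 \right)} - 2135\right) = \left(585 - 3273\right) \left(\sqrt{6} - 2135\right) = - 2688 \left(-2135 + \sqrt{6}\right) = 5738880 - 2688 \sqrt{6}$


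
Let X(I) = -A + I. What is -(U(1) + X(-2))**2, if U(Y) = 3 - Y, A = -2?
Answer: -4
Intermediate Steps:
X(I) = 2 + I (X(I) = -1*(-2) + I = 2 + I)
-(U(1) + X(-2))**2 = -((3 - 1*1) + (2 - 2))**2 = -((3 - 1) + 0)**2 = -(2 + 0)**2 = -1*2**2 = -1*4 = -4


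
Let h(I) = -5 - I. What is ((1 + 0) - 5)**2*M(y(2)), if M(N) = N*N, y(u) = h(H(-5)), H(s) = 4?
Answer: 1296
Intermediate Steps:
y(u) = -9 (y(u) = -5 - 1*4 = -5 - 4 = -9)
M(N) = N**2
((1 + 0) - 5)**2*M(y(2)) = ((1 + 0) - 5)**2*(-9)**2 = (1 - 5)**2*81 = (-4)**2*81 = 16*81 = 1296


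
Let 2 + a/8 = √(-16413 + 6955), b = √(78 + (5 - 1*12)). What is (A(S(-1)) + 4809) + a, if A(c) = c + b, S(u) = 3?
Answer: 4796 + √71 + 8*I*√9458 ≈ 4804.4 + 778.02*I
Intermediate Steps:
b = √71 (b = √(78 + (5 - 12)) = √(78 - 7) = √71 ≈ 8.4261)
A(c) = c + √71
a = -16 + 8*I*√9458 (a = -16 + 8*√(-16413 + 6955) = -16 + 8*√(-9458) = -16 + 8*(I*√9458) = -16 + 8*I*√9458 ≈ -16.0 + 778.02*I)
(A(S(-1)) + 4809) + a = ((3 + √71) + 4809) + (-16 + 8*I*√9458) = (4812 + √71) + (-16 + 8*I*√9458) = 4796 + √71 + 8*I*√9458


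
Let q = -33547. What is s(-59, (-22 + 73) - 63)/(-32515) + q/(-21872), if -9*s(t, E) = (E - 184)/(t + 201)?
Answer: 99572389577/64919486160 ≈ 1.5338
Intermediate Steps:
s(t, E) = -(-184 + E)/(9*(201 + t)) (s(t, E) = -(E - 184)/(9*(t + 201)) = -(-184 + E)/(9*(201 + t)))
s(-59, (-22 + 73) - 63)/(-32515) + q/(-21872) = ((184 - ((-22 + 73) - 63))/(9*(201 - 59)))/(-32515) - 33547/(-21872) = ((⅑)*(184 - (51 - 63))/142)*(-1/32515) - 33547*(-1/21872) = ((⅑)*(1/142)*(184 - 1*(-12)))*(-1/32515) + 33547/21872 = ((⅑)*(1/142)*(184 + 12))*(-1/32515) + 33547/21872 = ((⅑)*(1/142)*196)*(-1/32515) + 33547/21872 = (98/639)*(-1/32515) + 33547/21872 = -14/2968155 + 33547/21872 = 99572389577/64919486160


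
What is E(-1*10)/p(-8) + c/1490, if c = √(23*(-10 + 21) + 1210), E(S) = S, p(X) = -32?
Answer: 5/16 + √1463/1490 ≈ 0.33817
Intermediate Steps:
c = √1463 (c = √(23*11 + 1210) = √(253 + 1210) = √1463 ≈ 38.249)
E(-1*10)/p(-8) + c/1490 = -1*10/(-32) + √1463/1490 = -10*(-1/32) + √1463*(1/1490) = 5/16 + √1463/1490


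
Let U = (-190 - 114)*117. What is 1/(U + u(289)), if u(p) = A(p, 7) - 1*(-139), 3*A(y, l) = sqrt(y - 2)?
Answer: -318861/11296926082 - 3*sqrt(287)/11296926082 ≈ -2.8230e-5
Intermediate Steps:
A(y, l) = sqrt(-2 + y)/3 (A(y, l) = sqrt(y - 2)/3 = sqrt(-2 + y)/3)
u(p) = 139 + sqrt(-2 + p)/3 (u(p) = sqrt(-2 + p)/3 - 1*(-139) = sqrt(-2 + p)/3 + 139 = 139 + sqrt(-2 + p)/3)
U = -35568 (U = -304*117 = -35568)
1/(U + u(289)) = 1/(-35568 + (139 + sqrt(-2 + 289)/3)) = 1/(-35568 + (139 + sqrt(287)/3)) = 1/(-35429 + sqrt(287)/3)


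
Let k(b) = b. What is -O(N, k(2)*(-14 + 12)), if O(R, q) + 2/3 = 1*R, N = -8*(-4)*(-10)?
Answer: 962/3 ≈ 320.67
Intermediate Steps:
N = -320 (N = 32*(-10) = -320)
O(R, q) = -⅔ + R (O(R, q) = -⅔ + 1*R = -⅔ + R)
-O(N, k(2)*(-14 + 12)) = -(-⅔ - 320) = -1*(-962/3) = 962/3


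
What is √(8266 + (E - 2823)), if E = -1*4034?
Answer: √1409 ≈ 37.537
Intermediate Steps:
E = -4034
√(8266 + (E - 2823)) = √(8266 + (-4034 - 2823)) = √(8266 - 6857) = √1409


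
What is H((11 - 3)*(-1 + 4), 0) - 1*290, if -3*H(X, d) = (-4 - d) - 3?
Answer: -863/3 ≈ -287.67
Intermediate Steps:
H(X, d) = 7/3 + d/3 (H(X, d) = -((-4 - d) - 3)/3 = -(-7 - d)/3 = 7/3 + d/3)
H((11 - 3)*(-1 + 4), 0) - 1*290 = (7/3 + (⅓)*0) - 1*290 = (7/3 + 0) - 290 = 7/3 - 290 = -863/3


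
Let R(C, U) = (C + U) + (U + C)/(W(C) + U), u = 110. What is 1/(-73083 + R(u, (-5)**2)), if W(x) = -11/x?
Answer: -83/6054234 ≈ -1.3709e-5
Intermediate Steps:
R(C, U) = C + U + (C + U)/(U - 11/C) (R(C, U) = (C + U) + (U + C)/(-11/C + U) = (C + U) + (C + U)/(U - 11/C) = C + U + (C + U)/(U - 11/C))
1/(-73083 + R(u, (-5)**2)) = 1/(-73083 + (-11*(-5)**2 + 110*(-11 + 110 + (-5)**2 + ((-5)**2)**2 + 110*(-5)**2))/(-11 + 110*(-5)**2)) = 1/(-73083 + (-11*25 + 110*(-11 + 110 + 25 + 25**2 + 110*25))/(-11 + 110*25)) = 1/(-73083 + (-275 + 110*(-11 + 110 + 25 + 625 + 2750))/(-11 + 2750)) = 1/(-73083 + (-275 + 110*3499)/2739) = 1/(-73083 + (-275 + 384890)/2739) = 1/(-73083 + (1/2739)*384615) = 1/(-73083 + 11655/83) = 1/(-6054234/83) = -83/6054234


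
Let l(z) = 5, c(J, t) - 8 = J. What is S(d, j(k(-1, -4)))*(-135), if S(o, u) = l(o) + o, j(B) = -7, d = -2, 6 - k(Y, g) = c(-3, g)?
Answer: -405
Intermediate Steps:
c(J, t) = 8 + J
k(Y, g) = 1 (k(Y, g) = 6 - (8 - 3) = 6 - 1*5 = 6 - 5 = 1)
S(o, u) = 5 + o
S(d, j(k(-1, -4)))*(-135) = (5 - 2)*(-135) = 3*(-135) = -405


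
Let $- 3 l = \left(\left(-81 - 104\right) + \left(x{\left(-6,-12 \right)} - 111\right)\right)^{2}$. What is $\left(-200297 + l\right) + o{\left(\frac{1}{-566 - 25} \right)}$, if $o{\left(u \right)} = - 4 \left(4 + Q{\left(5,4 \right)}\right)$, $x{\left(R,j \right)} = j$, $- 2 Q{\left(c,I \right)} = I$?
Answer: $- \frac{695779}{3} \approx -2.3193 \cdot 10^{5}$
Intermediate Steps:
$Q{\left(c,I \right)} = - \frac{I}{2}$
$o{\left(u \right)} = -8$ ($o{\left(u \right)} = - 4 \left(4 - 2\right) = \left(-4\right) 2 = -8$)
$l = - \frac{94864}{3}$ ($l = - \frac{\left(\left(-81 - 104\right) - 123\right)^{2}}{3} = - \frac{\left(-185 - 123\right)^{2}}{3} = - \frac{\left(-308\right)^{2}}{3} = \left(- \frac{1}{3}\right) 94864 = - \frac{94864}{3} \approx -31621.0$)
$\left(-200297 + l\right) + o{\left(\frac{1}{-566 - 25} \right)} = \left(-200297 - \frac{94864}{3}\right) - 8 = - \frac{695755}{3} - 8 = - \frac{695779}{3}$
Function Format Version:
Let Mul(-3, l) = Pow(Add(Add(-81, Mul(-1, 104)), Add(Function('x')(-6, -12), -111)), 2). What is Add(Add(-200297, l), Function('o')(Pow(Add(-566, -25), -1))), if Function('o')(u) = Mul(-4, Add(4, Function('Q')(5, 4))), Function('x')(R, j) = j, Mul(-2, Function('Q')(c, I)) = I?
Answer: Rational(-695779, 3) ≈ -2.3193e+5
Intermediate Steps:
Function('Q')(c, I) = Mul(Rational(-1, 2), I)
Function('o')(u) = -8 (Function('o')(u) = Mul(-4, Add(4, Mul(Rational(-1, 2), 4))) = Mul(-4, Add(4, -2)) = Mul(-4, 2) = -8)
l = Rational(-94864, 3) (l = Mul(Rational(-1, 3), Pow(Add(Add(-81, Mul(-1, 104)), Add(-12, -111)), 2)) = Mul(Rational(-1, 3), Pow(Add(Add(-81, -104), -123), 2)) = Mul(Rational(-1, 3), Pow(Add(-185, -123), 2)) = Mul(Rational(-1, 3), Pow(-308, 2)) = Mul(Rational(-1, 3), 94864) = Rational(-94864, 3) ≈ -31621.)
Add(Add(-200297, l), Function('o')(Pow(Add(-566, -25), -1))) = Add(Add(-200297, Rational(-94864, 3)), -8) = Add(Rational(-695755, 3), -8) = Rational(-695779, 3)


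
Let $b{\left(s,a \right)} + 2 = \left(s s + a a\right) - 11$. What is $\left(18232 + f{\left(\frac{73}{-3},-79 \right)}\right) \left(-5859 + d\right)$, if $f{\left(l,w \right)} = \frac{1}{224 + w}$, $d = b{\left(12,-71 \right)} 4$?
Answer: $\frac{39202552389}{145} \approx 2.7036 \cdot 10^{8}$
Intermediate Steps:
$b{\left(s,a \right)} = -13 + a^{2} + s^{2}$ ($b{\left(s,a \right)} = -2 - \left(11 - a a - s s\right) = -2 - \left(11 - a^{2} - s^{2}\right) = -2 + \left(-11 + a^{2} + s^{2}\right) = -13 + a^{2} + s^{2}$)
$d = 20688$ ($d = \left(-13 + \left(-71\right)^{2} + 12^{2}\right) 4 = \left(-13 + 5041 + 144\right) 4 = 5172 \cdot 4 = 20688$)
$\left(18232 + f{\left(\frac{73}{-3},-79 \right)}\right) \left(-5859 + d\right) = \left(18232 + \frac{1}{224 - 79}\right) \left(-5859 + 20688\right) = \left(18232 + \frac{1}{145}\right) 14829 = \frac{2643641}{145} \cdot 14829 = \frac{39202552389}{145}$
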